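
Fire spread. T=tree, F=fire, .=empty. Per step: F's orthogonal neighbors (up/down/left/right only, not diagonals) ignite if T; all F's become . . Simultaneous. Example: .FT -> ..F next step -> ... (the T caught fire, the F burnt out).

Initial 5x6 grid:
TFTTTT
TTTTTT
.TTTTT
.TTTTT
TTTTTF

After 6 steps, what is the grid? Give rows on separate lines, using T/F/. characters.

Step 1: 5 trees catch fire, 2 burn out
  F.FTTT
  TFTTTT
  .TTTTT
  .TTTTF
  TTTTF.
Step 2: 7 trees catch fire, 5 burn out
  ...FTT
  F.FTTT
  .FTTTF
  .TTTF.
  TTTF..
Step 3: 8 trees catch fire, 7 burn out
  ....FT
  ...FTF
  ..FTF.
  .FTF..
  TTF...
Step 4: 5 trees catch fire, 8 burn out
  .....F
  ....F.
  ...F..
  ..F...
  TF....
Step 5: 1 trees catch fire, 5 burn out
  ......
  ......
  ......
  ......
  F.....
Step 6: 0 trees catch fire, 1 burn out
  ......
  ......
  ......
  ......
  ......

......
......
......
......
......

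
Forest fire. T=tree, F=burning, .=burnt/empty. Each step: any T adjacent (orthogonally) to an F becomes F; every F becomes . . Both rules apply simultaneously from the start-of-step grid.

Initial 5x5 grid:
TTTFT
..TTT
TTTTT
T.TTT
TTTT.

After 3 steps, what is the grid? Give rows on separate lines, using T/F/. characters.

Step 1: 3 trees catch fire, 1 burn out
  TTF.F
  ..TFT
  TTTTT
  T.TTT
  TTTT.
Step 2: 4 trees catch fire, 3 burn out
  TF...
  ..F.F
  TTTFT
  T.TTT
  TTTT.
Step 3: 4 trees catch fire, 4 burn out
  F....
  .....
  TTF.F
  T.TFT
  TTTT.

F....
.....
TTF.F
T.TFT
TTTT.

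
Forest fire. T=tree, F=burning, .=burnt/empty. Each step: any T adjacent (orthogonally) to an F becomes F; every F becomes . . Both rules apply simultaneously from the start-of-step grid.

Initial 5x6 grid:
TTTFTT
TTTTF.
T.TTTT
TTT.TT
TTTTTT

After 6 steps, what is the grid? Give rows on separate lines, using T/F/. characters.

Step 1: 4 trees catch fire, 2 burn out
  TTF.FT
  TTTF..
  T.TTFT
  TTT.TT
  TTTTTT
Step 2: 6 trees catch fire, 4 burn out
  TF...F
  TTF...
  T.TF.F
  TTT.FT
  TTTTTT
Step 3: 5 trees catch fire, 6 burn out
  F.....
  TF....
  T.F...
  TTT..F
  TTTTFT
Step 4: 4 trees catch fire, 5 burn out
  ......
  F.....
  T.....
  TTF...
  TTTF.F
Step 5: 3 trees catch fire, 4 burn out
  ......
  ......
  F.....
  TF....
  TTF...
Step 6: 2 trees catch fire, 3 burn out
  ......
  ......
  ......
  F.....
  TF....

......
......
......
F.....
TF....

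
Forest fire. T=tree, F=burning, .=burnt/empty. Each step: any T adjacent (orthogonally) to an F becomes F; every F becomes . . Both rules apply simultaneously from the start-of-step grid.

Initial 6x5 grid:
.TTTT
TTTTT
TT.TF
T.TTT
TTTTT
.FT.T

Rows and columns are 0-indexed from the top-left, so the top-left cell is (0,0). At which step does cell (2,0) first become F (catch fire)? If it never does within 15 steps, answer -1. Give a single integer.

Step 1: cell (2,0)='T' (+5 fires, +2 burnt)
Step 2: cell (2,0)='T' (+6 fires, +5 burnt)
Step 3: cell (2,0)='T' (+6 fires, +6 burnt)
Step 4: cell (2,0)='F' (+3 fires, +6 burnt)
  -> target ignites at step 4
Step 5: cell (2,0)='.' (+3 fires, +3 burnt)
Step 6: cell (2,0)='.' (+0 fires, +3 burnt)
  fire out at step 6

4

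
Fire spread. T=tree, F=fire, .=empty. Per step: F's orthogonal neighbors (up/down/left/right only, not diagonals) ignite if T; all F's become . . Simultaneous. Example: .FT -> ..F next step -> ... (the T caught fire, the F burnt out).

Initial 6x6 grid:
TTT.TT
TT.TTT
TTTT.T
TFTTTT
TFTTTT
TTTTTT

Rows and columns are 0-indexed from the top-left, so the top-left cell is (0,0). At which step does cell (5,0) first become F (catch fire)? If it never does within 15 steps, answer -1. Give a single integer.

Step 1: cell (5,0)='T' (+6 fires, +2 burnt)
Step 2: cell (5,0)='F' (+7 fires, +6 burnt)
  -> target ignites at step 2
Step 3: cell (5,0)='.' (+6 fires, +7 burnt)
Step 4: cell (5,0)='.' (+6 fires, +6 burnt)
Step 5: cell (5,0)='.' (+3 fires, +6 burnt)
Step 6: cell (5,0)='.' (+2 fires, +3 burnt)
Step 7: cell (5,0)='.' (+1 fires, +2 burnt)
Step 8: cell (5,0)='.' (+0 fires, +1 burnt)
  fire out at step 8

2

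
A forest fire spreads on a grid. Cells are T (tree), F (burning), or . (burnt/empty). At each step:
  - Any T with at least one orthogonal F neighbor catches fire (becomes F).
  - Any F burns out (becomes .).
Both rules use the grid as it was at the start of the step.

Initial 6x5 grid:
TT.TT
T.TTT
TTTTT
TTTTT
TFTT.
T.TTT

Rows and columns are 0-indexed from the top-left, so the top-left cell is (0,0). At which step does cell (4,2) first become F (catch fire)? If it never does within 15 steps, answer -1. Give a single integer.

Step 1: cell (4,2)='F' (+3 fires, +1 burnt)
  -> target ignites at step 1
Step 2: cell (4,2)='.' (+6 fires, +3 burnt)
Step 3: cell (4,2)='.' (+4 fires, +6 burnt)
Step 4: cell (4,2)='.' (+5 fires, +4 burnt)
Step 5: cell (4,2)='.' (+3 fires, +5 burnt)
Step 6: cell (4,2)='.' (+3 fires, +3 burnt)
Step 7: cell (4,2)='.' (+1 fires, +3 burnt)
Step 8: cell (4,2)='.' (+0 fires, +1 burnt)
  fire out at step 8

1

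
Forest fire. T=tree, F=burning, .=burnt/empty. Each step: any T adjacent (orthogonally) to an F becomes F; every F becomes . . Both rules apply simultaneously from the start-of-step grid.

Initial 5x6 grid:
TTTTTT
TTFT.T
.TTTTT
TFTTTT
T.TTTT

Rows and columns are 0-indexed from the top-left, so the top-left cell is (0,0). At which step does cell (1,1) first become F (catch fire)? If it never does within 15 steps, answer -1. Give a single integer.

Step 1: cell (1,1)='F' (+7 fires, +2 burnt)
  -> target ignites at step 1
Step 2: cell (1,1)='.' (+7 fires, +7 burnt)
Step 3: cell (1,1)='.' (+5 fires, +7 burnt)
Step 4: cell (1,1)='.' (+4 fires, +5 burnt)
Step 5: cell (1,1)='.' (+2 fires, +4 burnt)
Step 6: cell (1,1)='.' (+0 fires, +2 burnt)
  fire out at step 6

1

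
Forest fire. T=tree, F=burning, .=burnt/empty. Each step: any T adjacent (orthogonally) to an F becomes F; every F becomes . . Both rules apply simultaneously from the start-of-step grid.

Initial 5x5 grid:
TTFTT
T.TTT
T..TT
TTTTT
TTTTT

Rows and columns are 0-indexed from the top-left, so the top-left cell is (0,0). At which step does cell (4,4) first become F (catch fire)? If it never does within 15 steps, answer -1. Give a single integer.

Step 1: cell (4,4)='T' (+3 fires, +1 burnt)
Step 2: cell (4,4)='T' (+3 fires, +3 burnt)
Step 3: cell (4,4)='T' (+3 fires, +3 burnt)
Step 4: cell (4,4)='T' (+3 fires, +3 burnt)
Step 5: cell (4,4)='T' (+4 fires, +3 burnt)
Step 6: cell (4,4)='F' (+4 fires, +4 burnt)
  -> target ignites at step 6
Step 7: cell (4,4)='.' (+1 fires, +4 burnt)
Step 8: cell (4,4)='.' (+0 fires, +1 burnt)
  fire out at step 8

6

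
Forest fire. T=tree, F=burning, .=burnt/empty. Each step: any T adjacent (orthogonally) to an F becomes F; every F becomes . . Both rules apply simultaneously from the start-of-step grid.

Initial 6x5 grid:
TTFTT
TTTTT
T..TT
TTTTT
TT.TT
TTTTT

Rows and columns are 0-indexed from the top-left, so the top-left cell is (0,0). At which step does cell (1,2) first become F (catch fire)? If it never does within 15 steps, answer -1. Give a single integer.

Step 1: cell (1,2)='F' (+3 fires, +1 burnt)
  -> target ignites at step 1
Step 2: cell (1,2)='.' (+4 fires, +3 burnt)
Step 3: cell (1,2)='.' (+3 fires, +4 burnt)
Step 4: cell (1,2)='.' (+3 fires, +3 burnt)
Step 5: cell (1,2)='.' (+4 fires, +3 burnt)
Step 6: cell (1,2)='.' (+4 fires, +4 burnt)
Step 7: cell (1,2)='.' (+4 fires, +4 burnt)
Step 8: cell (1,2)='.' (+1 fires, +4 burnt)
Step 9: cell (1,2)='.' (+0 fires, +1 burnt)
  fire out at step 9

1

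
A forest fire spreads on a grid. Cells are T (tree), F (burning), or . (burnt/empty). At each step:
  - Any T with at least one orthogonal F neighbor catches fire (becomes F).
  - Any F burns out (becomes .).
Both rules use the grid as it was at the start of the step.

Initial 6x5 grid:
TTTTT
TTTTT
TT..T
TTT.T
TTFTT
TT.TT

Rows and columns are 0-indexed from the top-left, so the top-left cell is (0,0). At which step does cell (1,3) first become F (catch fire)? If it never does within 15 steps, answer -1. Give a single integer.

Step 1: cell (1,3)='T' (+3 fires, +1 burnt)
Step 2: cell (1,3)='T' (+5 fires, +3 burnt)
Step 3: cell (1,3)='T' (+5 fires, +5 burnt)
Step 4: cell (1,3)='T' (+3 fires, +5 burnt)
Step 5: cell (1,3)='T' (+4 fires, +3 burnt)
Step 6: cell (1,3)='F' (+4 fires, +4 burnt)
  -> target ignites at step 6
Step 7: cell (1,3)='.' (+1 fires, +4 burnt)
Step 8: cell (1,3)='.' (+0 fires, +1 burnt)
  fire out at step 8

6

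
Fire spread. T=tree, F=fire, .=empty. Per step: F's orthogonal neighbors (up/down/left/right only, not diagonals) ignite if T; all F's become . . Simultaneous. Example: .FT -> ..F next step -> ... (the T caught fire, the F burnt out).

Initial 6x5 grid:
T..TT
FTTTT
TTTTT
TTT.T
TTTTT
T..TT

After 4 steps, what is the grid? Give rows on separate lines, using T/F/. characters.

Step 1: 3 trees catch fire, 1 burn out
  F..TT
  .FTTT
  FTTTT
  TTT.T
  TTTTT
  T..TT
Step 2: 3 trees catch fire, 3 burn out
  ...TT
  ..FTT
  .FTTT
  FTT.T
  TTTTT
  T..TT
Step 3: 4 trees catch fire, 3 burn out
  ...TT
  ...FT
  ..FTT
  .FT.T
  FTTTT
  T..TT
Step 4: 6 trees catch fire, 4 burn out
  ...FT
  ....F
  ...FT
  ..F.T
  .FTTT
  F..TT

...FT
....F
...FT
..F.T
.FTTT
F..TT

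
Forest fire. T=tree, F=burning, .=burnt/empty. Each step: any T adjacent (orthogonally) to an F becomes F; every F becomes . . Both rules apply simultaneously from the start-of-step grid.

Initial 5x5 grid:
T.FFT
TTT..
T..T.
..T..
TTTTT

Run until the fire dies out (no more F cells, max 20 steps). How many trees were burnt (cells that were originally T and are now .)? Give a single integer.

Step 1: +2 fires, +2 burnt (F count now 2)
Step 2: +1 fires, +2 burnt (F count now 1)
Step 3: +1 fires, +1 burnt (F count now 1)
Step 4: +2 fires, +1 burnt (F count now 2)
Step 5: +0 fires, +2 burnt (F count now 0)
Fire out after step 5
Initially T: 13, now '.': 18
Total burnt (originally-T cells now '.'): 6

Answer: 6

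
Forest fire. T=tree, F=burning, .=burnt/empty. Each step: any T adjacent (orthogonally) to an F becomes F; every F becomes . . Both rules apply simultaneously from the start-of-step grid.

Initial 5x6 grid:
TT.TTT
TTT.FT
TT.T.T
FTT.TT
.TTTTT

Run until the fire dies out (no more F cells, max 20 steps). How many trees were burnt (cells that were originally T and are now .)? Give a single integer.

Answer: 21

Derivation:
Step 1: +4 fires, +2 burnt (F count now 4)
Step 2: +7 fires, +4 burnt (F count now 7)
Step 3: +4 fires, +7 burnt (F count now 4)
Step 4: +5 fires, +4 burnt (F count now 5)
Step 5: +1 fires, +5 burnt (F count now 1)
Step 6: +0 fires, +1 burnt (F count now 0)
Fire out after step 6
Initially T: 22, now '.': 29
Total burnt (originally-T cells now '.'): 21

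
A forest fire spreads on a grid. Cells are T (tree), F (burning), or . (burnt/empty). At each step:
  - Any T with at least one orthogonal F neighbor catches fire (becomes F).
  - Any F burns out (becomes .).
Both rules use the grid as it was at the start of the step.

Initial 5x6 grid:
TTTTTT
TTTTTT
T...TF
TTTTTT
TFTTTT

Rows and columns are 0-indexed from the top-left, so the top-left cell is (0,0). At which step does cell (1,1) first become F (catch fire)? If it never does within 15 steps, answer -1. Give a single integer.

Step 1: cell (1,1)='T' (+6 fires, +2 burnt)
Step 2: cell (1,1)='T' (+7 fires, +6 burnt)
Step 3: cell (1,1)='T' (+5 fires, +7 burnt)
Step 4: cell (1,1)='T' (+3 fires, +5 burnt)
Step 5: cell (1,1)='F' (+3 fires, +3 burnt)
  -> target ignites at step 5
Step 6: cell (1,1)='.' (+1 fires, +3 burnt)
Step 7: cell (1,1)='.' (+0 fires, +1 burnt)
  fire out at step 7

5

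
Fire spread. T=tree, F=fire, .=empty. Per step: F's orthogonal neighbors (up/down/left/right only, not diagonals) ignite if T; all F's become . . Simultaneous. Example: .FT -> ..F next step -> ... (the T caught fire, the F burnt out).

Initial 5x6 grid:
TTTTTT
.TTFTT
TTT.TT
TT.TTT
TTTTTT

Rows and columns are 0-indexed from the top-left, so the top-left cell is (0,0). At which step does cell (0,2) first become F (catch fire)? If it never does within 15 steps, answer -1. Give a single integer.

Step 1: cell (0,2)='T' (+3 fires, +1 burnt)
Step 2: cell (0,2)='F' (+6 fires, +3 burnt)
  -> target ignites at step 2
Step 3: cell (0,2)='.' (+5 fires, +6 burnt)
Step 4: cell (0,2)='.' (+6 fires, +5 burnt)
Step 5: cell (0,2)='.' (+4 fires, +6 burnt)
Step 6: cell (0,2)='.' (+2 fires, +4 burnt)
Step 7: cell (0,2)='.' (+0 fires, +2 burnt)
  fire out at step 7

2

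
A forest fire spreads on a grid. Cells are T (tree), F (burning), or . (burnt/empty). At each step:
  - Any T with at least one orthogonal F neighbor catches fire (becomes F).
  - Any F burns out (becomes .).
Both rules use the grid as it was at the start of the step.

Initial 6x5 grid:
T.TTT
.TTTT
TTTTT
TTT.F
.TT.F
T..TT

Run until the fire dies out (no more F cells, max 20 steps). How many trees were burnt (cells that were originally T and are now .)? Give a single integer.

Answer: 19

Derivation:
Step 1: +2 fires, +2 burnt (F count now 2)
Step 2: +3 fires, +2 burnt (F count now 3)
Step 3: +3 fires, +3 burnt (F count now 3)
Step 4: +4 fires, +3 burnt (F count now 4)
Step 5: +5 fires, +4 burnt (F count now 5)
Step 6: +2 fires, +5 burnt (F count now 2)
Step 7: +0 fires, +2 burnt (F count now 0)
Fire out after step 7
Initially T: 21, now '.': 28
Total burnt (originally-T cells now '.'): 19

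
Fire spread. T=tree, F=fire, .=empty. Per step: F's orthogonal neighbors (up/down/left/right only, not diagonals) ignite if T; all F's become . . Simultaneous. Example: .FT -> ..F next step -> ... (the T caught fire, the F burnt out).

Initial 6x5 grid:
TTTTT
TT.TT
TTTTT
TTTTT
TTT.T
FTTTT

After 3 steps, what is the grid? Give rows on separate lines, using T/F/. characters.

Step 1: 2 trees catch fire, 1 burn out
  TTTTT
  TT.TT
  TTTTT
  TTTTT
  FTT.T
  .FTTT
Step 2: 3 trees catch fire, 2 burn out
  TTTTT
  TT.TT
  TTTTT
  FTTTT
  .FT.T
  ..FTT
Step 3: 4 trees catch fire, 3 burn out
  TTTTT
  TT.TT
  FTTTT
  .FTTT
  ..F.T
  ...FT

TTTTT
TT.TT
FTTTT
.FTTT
..F.T
...FT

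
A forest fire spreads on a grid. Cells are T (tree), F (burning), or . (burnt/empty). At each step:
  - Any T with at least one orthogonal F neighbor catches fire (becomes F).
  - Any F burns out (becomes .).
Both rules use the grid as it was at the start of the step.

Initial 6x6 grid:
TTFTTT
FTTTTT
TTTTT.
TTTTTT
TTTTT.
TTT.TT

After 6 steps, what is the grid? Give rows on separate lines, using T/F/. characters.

Step 1: 6 trees catch fire, 2 burn out
  FF.FTT
  .FFTTT
  FTTTT.
  TTTTTT
  TTTTT.
  TTT.TT
Step 2: 5 trees catch fire, 6 burn out
  ....FT
  ...FTT
  .FFTT.
  FTTTTT
  TTTTT.
  TTT.TT
Step 3: 6 trees catch fire, 5 burn out
  .....F
  ....FT
  ...FT.
  .FFTTT
  FTTTT.
  TTT.TT
Step 4: 6 trees catch fire, 6 burn out
  ......
  .....F
  ....F.
  ...FTT
  .FFTT.
  FTT.TT
Step 5: 4 trees catch fire, 6 burn out
  ......
  ......
  ......
  ....FT
  ...FT.
  .FF.TT
Step 6: 2 trees catch fire, 4 burn out
  ......
  ......
  ......
  .....F
  ....F.
  ....TT

......
......
......
.....F
....F.
....TT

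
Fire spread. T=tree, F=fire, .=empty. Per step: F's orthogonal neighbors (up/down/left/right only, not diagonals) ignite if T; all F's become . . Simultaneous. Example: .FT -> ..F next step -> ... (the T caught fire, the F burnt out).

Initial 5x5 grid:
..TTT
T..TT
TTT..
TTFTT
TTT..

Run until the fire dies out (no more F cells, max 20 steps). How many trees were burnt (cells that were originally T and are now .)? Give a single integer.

Step 1: +4 fires, +1 burnt (F count now 4)
Step 2: +4 fires, +4 burnt (F count now 4)
Step 3: +2 fires, +4 burnt (F count now 2)
Step 4: +1 fires, +2 burnt (F count now 1)
Step 5: +0 fires, +1 burnt (F count now 0)
Fire out after step 5
Initially T: 16, now '.': 20
Total burnt (originally-T cells now '.'): 11

Answer: 11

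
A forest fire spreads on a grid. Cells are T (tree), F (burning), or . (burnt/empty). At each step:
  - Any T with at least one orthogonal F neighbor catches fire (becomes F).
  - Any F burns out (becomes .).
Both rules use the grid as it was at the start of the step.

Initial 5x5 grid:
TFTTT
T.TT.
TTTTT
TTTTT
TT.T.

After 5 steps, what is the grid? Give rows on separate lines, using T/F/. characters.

Step 1: 2 trees catch fire, 1 burn out
  F.FTT
  T.TT.
  TTTTT
  TTTTT
  TT.T.
Step 2: 3 trees catch fire, 2 burn out
  ...FT
  F.FT.
  TTTTT
  TTTTT
  TT.T.
Step 3: 4 trees catch fire, 3 burn out
  ....F
  ...F.
  FTFTT
  TTTTT
  TT.T.
Step 4: 4 trees catch fire, 4 burn out
  .....
  .....
  .F.FT
  FTFTT
  TT.T.
Step 5: 4 trees catch fire, 4 burn out
  .....
  .....
  ....F
  .F.FT
  FT.T.

.....
.....
....F
.F.FT
FT.T.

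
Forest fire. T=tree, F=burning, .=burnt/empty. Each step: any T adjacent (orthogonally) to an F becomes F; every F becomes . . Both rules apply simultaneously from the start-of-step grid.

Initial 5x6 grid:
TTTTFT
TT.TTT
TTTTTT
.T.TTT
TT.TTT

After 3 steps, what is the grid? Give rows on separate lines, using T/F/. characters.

Step 1: 3 trees catch fire, 1 burn out
  TTTF.F
  TT.TFT
  TTTTTT
  .T.TTT
  TT.TTT
Step 2: 4 trees catch fire, 3 burn out
  TTF...
  TT.F.F
  TTTTFT
  .T.TTT
  TT.TTT
Step 3: 4 trees catch fire, 4 burn out
  TF....
  TT....
  TTTF.F
  .T.TFT
  TT.TTT

TF....
TT....
TTTF.F
.T.TFT
TT.TTT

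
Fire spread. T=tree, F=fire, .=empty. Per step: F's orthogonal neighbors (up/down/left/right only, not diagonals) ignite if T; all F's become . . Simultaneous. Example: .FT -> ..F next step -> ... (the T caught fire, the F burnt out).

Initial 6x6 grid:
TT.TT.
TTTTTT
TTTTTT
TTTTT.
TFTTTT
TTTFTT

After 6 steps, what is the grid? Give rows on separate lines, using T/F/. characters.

Step 1: 7 trees catch fire, 2 burn out
  TT.TT.
  TTTTTT
  TTTTTT
  TFTTT.
  F.FFTT
  TFF.FT
Step 2: 7 trees catch fire, 7 burn out
  TT.TT.
  TTTTTT
  TFTTTT
  F.FFT.
  ....FT
  F....F
Step 3: 6 trees catch fire, 7 burn out
  TT.TT.
  TFTTTT
  F.FFTT
  ....F.
  .....F
  ......
Step 4: 5 trees catch fire, 6 burn out
  TF.TT.
  F.FFTT
  ....FT
  ......
  ......
  ......
Step 5: 4 trees catch fire, 5 burn out
  F..FT.
  ....FT
  .....F
  ......
  ......
  ......
Step 6: 2 trees catch fire, 4 burn out
  ....F.
  .....F
  ......
  ......
  ......
  ......

....F.
.....F
......
......
......
......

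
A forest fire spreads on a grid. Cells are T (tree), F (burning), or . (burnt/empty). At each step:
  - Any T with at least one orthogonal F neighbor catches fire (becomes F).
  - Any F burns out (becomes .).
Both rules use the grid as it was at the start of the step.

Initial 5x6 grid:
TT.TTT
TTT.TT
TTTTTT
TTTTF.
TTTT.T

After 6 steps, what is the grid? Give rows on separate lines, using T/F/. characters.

Step 1: 2 trees catch fire, 1 burn out
  TT.TTT
  TTT.TT
  TTTTFT
  TTTF..
  TTTT.T
Step 2: 5 trees catch fire, 2 burn out
  TT.TTT
  TTT.FT
  TTTF.F
  TTF...
  TTTF.T
Step 3: 5 trees catch fire, 5 burn out
  TT.TFT
  TTT..F
  TTF...
  TF....
  TTF..T
Step 4: 6 trees catch fire, 5 burn out
  TT.F.F
  TTF...
  TF....
  F.....
  TF...T
Step 5: 3 trees catch fire, 6 burn out
  TT....
  TF....
  F.....
  ......
  F....T
Step 6: 2 trees catch fire, 3 burn out
  TF....
  F.....
  ......
  ......
  .....T

TF....
F.....
......
......
.....T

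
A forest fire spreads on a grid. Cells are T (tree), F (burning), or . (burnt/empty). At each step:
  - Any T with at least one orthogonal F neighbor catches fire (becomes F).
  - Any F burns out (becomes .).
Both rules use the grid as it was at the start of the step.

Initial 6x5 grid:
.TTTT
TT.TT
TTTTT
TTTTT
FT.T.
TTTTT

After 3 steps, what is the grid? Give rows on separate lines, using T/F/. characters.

Step 1: 3 trees catch fire, 1 burn out
  .TTTT
  TT.TT
  TTTTT
  FTTTT
  .F.T.
  FTTTT
Step 2: 3 trees catch fire, 3 burn out
  .TTTT
  TT.TT
  FTTTT
  .FTTT
  ...T.
  .FTTT
Step 3: 4 trees catch fire, 3 burn out
  .TTTT
  FT.TT
  .FTTT
  ..FTT
  ...T.
  ..FTT

.TTTT
FT.TT
.FTTT
..FTT
...T.
..FTT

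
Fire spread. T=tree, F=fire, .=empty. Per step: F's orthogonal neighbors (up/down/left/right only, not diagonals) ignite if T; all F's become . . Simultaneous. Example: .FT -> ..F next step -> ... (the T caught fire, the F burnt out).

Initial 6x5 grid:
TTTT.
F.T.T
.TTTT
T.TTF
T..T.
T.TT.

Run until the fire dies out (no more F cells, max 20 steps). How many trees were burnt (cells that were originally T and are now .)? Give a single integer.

Answer: 15

Derivation:
Step 1: +3 fires, +2 burnt (F count now 3)
Step 2: +5 fires, +3 burnt (F count now 5)
Step 3: +3 fires, +5 burnt (F count now 3)
Step 4: +4 fires, +3 burnt (F count now 4)
Step 5: +0 fires, +4 burnt (F count now 0)
Fire out after step 5
Initially T: 18, now '.': 27
Total burnt (originally-T cells now '.'): 15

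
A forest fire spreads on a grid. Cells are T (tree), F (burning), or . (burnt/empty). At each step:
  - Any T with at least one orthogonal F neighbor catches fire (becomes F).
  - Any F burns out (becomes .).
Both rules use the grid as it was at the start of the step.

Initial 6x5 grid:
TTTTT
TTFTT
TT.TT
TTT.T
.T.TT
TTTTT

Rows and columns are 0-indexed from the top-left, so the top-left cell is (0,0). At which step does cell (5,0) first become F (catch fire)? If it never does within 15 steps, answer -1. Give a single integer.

Step 1: cell (5,0)='T' (+3 fires, +1 burnt)
Step 2: cell (5,0)='T' (+6 fires, +3 burnt)
Step 3: cell (5,0)='T' (+5 fires, +6 burnt)
Step 4: cell (5,0)='T' (+4 fires, +5 burnt)
Step 5: cell (5,0)='T' (+2 fires, +4 burnt)
Step 6: cell (5,0)='F' (+4 fires, +2 burnt)
  -> target ignites at step 6
Step 7: cell (5,0)='.' (+1 fires, +4 burnt)
Step 8: cell (5,0)='.' (+0 fires, +1 burnt)
  fire out at step 8

6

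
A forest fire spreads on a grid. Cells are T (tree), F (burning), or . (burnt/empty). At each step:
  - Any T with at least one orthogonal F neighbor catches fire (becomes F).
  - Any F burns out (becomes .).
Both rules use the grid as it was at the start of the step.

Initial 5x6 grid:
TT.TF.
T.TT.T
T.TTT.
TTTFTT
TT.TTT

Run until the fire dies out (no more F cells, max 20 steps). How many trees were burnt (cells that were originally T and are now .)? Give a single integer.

Step 1: +5 fires, +2 burnt (F count now 5)
Step 2: +6 fires, +5 burnt (F count now 6)
Step 3: +4 fires, +6 burnt (F count now 4)
Step 4: +2 fires, +4 burnt (F count now 2)
Step 5: +1 fires, +2 burnt (F count now 1)
Step 6: +1 fires, +1 burnt (F count now 1)
Step 7: +1 fires, +1 burnt (F count now 1)
Step 8: +0 fires, +1 burnt (F count now 0)
Fire out after step 8
Initially T: 21, now '.': 29
Total burnt (originally-T cells now '.'): 20

Answer: 20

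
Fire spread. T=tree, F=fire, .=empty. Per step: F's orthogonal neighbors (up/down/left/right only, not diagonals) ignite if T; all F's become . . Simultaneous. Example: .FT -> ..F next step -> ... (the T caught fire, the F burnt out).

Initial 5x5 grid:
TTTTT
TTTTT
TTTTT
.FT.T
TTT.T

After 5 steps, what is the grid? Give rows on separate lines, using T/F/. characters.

Step 1: 3 trees catch fire, 1 burn out
  TTTTT
  TTTTT
  TFTTT
  ..F.T
  TFT.T
Step 2: 5 trees catch fire, 3 burn out
  TTTTT
  TFTTT
  F.FTT
  ....T
  F.F.T
Step 3: 4 trees catch fire, 5 burn out
  TFTTT
  F.FTT
  ...FT
  ....T
  ....T
Step 4: 4 trees catch fire, 4 burn out
  F.FTT
  ...FT
  ....F
  ....T
  ....T
Step 5: 3 trees catch fire, 4 burn out
  ...FT
  ....F
  .....
  ....F
  ....T

...FT
....F
.....
....F
....T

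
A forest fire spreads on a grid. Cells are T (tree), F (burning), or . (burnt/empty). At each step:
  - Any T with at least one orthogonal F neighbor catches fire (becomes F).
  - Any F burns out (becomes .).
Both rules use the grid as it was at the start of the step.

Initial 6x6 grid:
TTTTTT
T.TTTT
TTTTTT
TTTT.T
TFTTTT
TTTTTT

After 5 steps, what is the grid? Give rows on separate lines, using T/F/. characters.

Step 1: 4 trees catch fire, 1 burn out
  TTTTTT
  T.TTTT
  TTTTTT
  TFTT.T
  F.FTTT
  TFTTTT
Step 2: 6 trees catch fire, 4 burn out
  TTTTTT
  T.TTTT
  TFTTTT
  F.FT.T
  ...FTT
  F.FTTT
Step 3: 5 trees catch fire, 6 burn out
  TTTTTT
  T.TTTT
  F.FTTT
  ...F.T
  ....FT
  ...FTT
Step 4: 5 trees catch fire, 5 burn out
  TTTTTT
  F.FTTT
  ...FTT
  .....T
  .....F
  ....FT
Step 5: 6 trees catch fire, 5 burn out
  FTFTTT
  ...FTT
  ....FT
  .....F
  ......
  .....F

FTFTTT
...FTT
....FT
.....F
......
.....F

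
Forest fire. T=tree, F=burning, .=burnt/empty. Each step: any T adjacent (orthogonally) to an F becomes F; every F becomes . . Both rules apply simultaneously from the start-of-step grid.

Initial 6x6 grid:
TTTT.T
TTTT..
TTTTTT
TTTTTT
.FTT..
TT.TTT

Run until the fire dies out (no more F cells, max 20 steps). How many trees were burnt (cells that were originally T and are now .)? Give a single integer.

Step 1: +3 fires, +1 burnt (F count now 3)
Step 2: +5 fires, +3 burnt (F count now 5)
Step 3: +5 fires, +5 burnt (F count now 5)
Step 4: +6 fires, +5 burnt (F count now 6)
Step 5: +6 fires, +6 burnt (F count now 6)
Step 6: +2 fires, +6 burnt (F count now 2)
Step 7: +0 fires, +2 burnt (F count now 0)
Fire out after step 7
Initially T: 28, now '.': 35
Total burnt (originally-T cells now '.'): 27

Answer: 27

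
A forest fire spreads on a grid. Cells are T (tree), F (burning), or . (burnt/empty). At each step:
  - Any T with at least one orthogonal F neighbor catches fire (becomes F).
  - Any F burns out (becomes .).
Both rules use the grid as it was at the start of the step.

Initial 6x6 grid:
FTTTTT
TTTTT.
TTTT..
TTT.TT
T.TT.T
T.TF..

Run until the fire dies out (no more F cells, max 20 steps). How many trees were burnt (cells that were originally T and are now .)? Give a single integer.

Step 1: +4 fires, +2 burnt (F count now 4)
Step 2: +4 fires, +4 burnt (F count now 4)
Step 3: +5 fires, +4 burnt (F count now 5)
Step 4: +5 fires, +5 burnt (F count now 5)
Step 5: +4 fires, +5 burnt (F count now 4)
Step 6: +0 fires, +4 burnt (F count now 0)
Fire out after step 6
Initially T: 25, now '.': 33
Total burnt (originally-T cells now '.'): 22

Answer: 22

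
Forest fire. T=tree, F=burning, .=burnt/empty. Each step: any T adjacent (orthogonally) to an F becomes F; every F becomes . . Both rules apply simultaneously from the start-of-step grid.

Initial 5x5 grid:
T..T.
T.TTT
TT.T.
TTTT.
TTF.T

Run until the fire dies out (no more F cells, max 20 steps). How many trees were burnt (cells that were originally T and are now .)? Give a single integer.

Answer: 15

Derivation:
Step 1: +2 fires, +1 burnt (F count now 2)
Step 2: +3 fires, +2 burnt (F count now 3)
Step 3: +3 fires, +3 burnt (F count now 3)
Step 4: +2 fires, +3 burnt (F count now 2)
Step 5: +4 fires, +2 burnt (F count now 4)
Step 6: +1 fires, +4 burnt (F count now 1)
Step 7: +0 fires, +1 burnt (F count now 0)
Fire out after step 7
Initially T: 16, now '.': 24
Total burnt (originally-T cells now '.'): 15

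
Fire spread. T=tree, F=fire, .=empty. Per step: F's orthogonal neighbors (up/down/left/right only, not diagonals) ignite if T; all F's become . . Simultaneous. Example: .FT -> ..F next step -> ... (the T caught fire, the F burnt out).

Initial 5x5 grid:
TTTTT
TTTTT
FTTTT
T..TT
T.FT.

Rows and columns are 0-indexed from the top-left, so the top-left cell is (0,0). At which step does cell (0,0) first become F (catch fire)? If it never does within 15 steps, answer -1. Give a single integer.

Step 1: cell (0,0)='T' (+4 fires, +2 burnt)
Step 2: cell (0,0)='F' (+5 fires, +4 burnt)
  -> target ignites at step 2
Step 3: cell (0,0)='.' (+4 fires, +5 burnt)
Step 4: cell (0,0)='.' (+3 fires, +4 burnt)
Step 5: cell (0,0)='.' (+2 fires, +3 burnt)
Step 6: cell (0,0)='.' (+1 fires, +2 burnt)
Step 7: cell (0,0)='.' (+0 fires, +1 burnt)
  fire out at step 7

2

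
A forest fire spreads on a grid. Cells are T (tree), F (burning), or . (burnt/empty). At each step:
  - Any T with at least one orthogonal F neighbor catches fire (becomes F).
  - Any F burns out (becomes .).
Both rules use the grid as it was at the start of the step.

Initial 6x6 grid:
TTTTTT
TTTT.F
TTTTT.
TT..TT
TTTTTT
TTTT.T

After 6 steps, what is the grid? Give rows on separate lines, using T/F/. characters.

Step 1: 1 trees catch fire, 1 burn out
  TTTTTF
  TTTT..
  TTTTT.
  TT..TT
  TTTTTT
  TTTT.T
Step 2: 1 trees catch fire, 1 burn out
  TTTTF.
  TTTT..
  TTTTT.
  TT..TT
  TTTTTT
  TTTT.T
Step 3: 1 trees catch fire, 1 burn out
  TTTF..
  TTTT..
  TTTTT.
  TT..TT
  TTTTTT
  TTTT.T
Step 4: 2 trees catch fire, 1 burn out
  TTF...
  TTTF..
  TTTTT.
  TT..TT
  TTTTTT
  TTTT.T
Step 5: 3 trees catch fire, 2 burn out
  TF....
  TTF...
  TTTFT.
  TT..TT
  TTTTTT
  TTTT.T
Step 6: 4 trees catch fire, 3 burn out
  F.....
  TF....
  TTF.F.
  TT..TT
  TTTTTT
  TTTT.T

F.....
TF....
TTF.F.
TT..TT
TTTTTT
TTTT.T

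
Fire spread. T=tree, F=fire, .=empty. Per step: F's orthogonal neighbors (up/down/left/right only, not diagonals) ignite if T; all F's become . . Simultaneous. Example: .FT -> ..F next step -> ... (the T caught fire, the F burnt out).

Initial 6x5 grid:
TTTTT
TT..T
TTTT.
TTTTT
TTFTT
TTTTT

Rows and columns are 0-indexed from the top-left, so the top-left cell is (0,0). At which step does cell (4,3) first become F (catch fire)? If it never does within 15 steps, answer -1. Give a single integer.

Step 1: cell (4,3)='F' (+4 fires, +1 burnt)
  -> target ignites at step 1
Step 2: cell (4,3)='.' (+7 fires, +4 burnt)
Step 3: cell (4,3)='.' (+6 fires, +7 burnt)
Step 4: cell (4,3)='.' (+2 fires, +6 burnt)
Step 5: cell (4,3)='.' (+2 fires, +2 burnt)
Step 6: cell (4,3)='.' (+2 fires, +2 burnt)
Step 7: cell (4,3)='.' (+1 fires, +2 burnt)
Step 8: cell (4,3)='.' (+1 fires, +1 burnt)
Step 9: cell (4,3)='.' (+1 fires, +1 burnt)
Step 10: cell (4,3)='.' (+0 fires, +1 burnt)
  fire out at step 10

1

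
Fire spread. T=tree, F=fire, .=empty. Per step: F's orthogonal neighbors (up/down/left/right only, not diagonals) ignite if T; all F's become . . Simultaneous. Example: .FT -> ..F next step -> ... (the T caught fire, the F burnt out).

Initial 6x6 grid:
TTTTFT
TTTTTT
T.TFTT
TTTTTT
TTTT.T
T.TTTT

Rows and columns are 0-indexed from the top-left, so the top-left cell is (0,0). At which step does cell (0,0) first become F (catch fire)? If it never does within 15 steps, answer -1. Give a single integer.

Step 1: cell (0,0)='T' (+7 fires, +2 burnt)
Step 2: cell (0,0)='T' (+7 fires, +7 burnt)
Step 3: cell (0,0)='T' (+6 fires, +7 burnt)
Step 4: cell (0,0)='F' (+7 fires, +6 burnt)
  -> target ignites at step 4
Step 5: cell (0,0)='.' (+3 fires, +7 burnt)
Step 6: cell (0,0)='.' (+1 fires, +3 burnt)
Step 7: cell (0,0)='.' (+0 fires, +1 burnt)
  fire out at step 7

4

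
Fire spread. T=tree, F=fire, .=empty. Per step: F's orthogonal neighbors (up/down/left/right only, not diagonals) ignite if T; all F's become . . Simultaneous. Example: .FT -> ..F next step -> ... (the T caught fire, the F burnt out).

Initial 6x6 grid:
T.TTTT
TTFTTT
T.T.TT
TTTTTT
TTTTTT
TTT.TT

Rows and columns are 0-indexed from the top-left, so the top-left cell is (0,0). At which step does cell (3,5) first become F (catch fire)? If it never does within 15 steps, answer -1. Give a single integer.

Step 1: cell (3,5)='T' (+4 fires, +1 burnt)
Step 2: cell (3,5)='T' (+4 fires, +4 burnt)
Step 3: cell (3,5)='T' (+8 fires, +4 burnt)
Step 4: cell (3,5)='T' (+7 fires, +8 burnt)
Step 5: cell (3,5)='F' (+4 fires, +7 burnt)
  -> target ignites at step 5
Step 6: cell (3,5)='.' (+3 fires, +4 burnt)
Step 7: cell (3,5)='.' (+1 fires, +3 burnt)
Step 8: cell (3,5)='.' (+0 fires, +1 burnt)
  fire out at step 8

5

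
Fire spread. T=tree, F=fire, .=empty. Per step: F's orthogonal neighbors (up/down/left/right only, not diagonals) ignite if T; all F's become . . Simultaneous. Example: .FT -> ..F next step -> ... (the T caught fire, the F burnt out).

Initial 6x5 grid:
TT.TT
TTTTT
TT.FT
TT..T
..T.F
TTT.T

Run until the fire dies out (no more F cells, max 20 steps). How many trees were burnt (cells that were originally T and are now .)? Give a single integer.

Step 1: +4 fires, +2 burnt (F count now 4)
Step 2: +3 fires, +4 burnt (F count now 3)
Step 3: +2 fires, +3 burnt (F count now 2)
Step 4: +3 fires, +2 burnt (F count now 3)
Step 5: +3 fires, +3 burnt (F count now 3)
Step 6: +1 fires, +3 burnt (F count now 1)
Step 7: +0 fires, +1 burnt (F count now 0)
Fire out after step 7
Initially T: 20, now '.': 26
Total burnt (originally-T cells now '.'): 16

Answer: 16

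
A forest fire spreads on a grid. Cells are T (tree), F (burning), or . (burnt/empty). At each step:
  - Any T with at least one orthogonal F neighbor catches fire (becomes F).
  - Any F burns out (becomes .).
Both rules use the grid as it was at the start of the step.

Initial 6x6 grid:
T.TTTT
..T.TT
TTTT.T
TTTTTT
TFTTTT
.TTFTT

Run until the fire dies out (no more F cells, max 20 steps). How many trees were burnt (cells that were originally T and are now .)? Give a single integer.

Answer: 27

Derivation:
Step 1: +7 fires, +2 burnt (F count now 7)
Step 2: +6 fires, +7 burnt (F count now 6)
Step 3: +5 fires, +6 burnt (F count now 5)
Step 4: +2 fires, +5 burnt (F count now 2)
Step 5: +2 fires, +2 burnt (F count now 2)
Step 6: +2 fires, +2 burnt (F count now 2)
Step 7: +3 fires, +2 burnt (F count now 3)
Step 8: +0 fires, +3 burnt (F count now 0)
Fire out after step 8
Initially T: 28, now '.': 35
Total burnt (originally-T cells now '.'): 27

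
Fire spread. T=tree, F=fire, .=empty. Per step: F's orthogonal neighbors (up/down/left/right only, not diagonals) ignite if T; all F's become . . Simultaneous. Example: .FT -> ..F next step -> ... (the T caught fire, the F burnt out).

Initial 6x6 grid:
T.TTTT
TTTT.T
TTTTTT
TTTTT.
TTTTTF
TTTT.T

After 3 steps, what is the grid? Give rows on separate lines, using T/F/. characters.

Step 1: 2 trees catch fire, 1 burn out
  T.TTTT
  TTTT.T
  TTTTTT
  TTTTT.
  TTTTF.
  TTTT.F
Step 2: 2 trees catch fire, 2 burn out
  T.TTTT
  TTTT.T
  TTTTTT
  TTTTF.
  TTTF..
  TTTT..
Step 3: 4 trees catch fire, 2 burn out
  T.TTTT
  TTTT.T
  TTTTFT
  TTTF..
  TTF...
  TTTF..

T.TTTT
TTTT.T
TTTTFT
TTTF..
TTF...
TTTF..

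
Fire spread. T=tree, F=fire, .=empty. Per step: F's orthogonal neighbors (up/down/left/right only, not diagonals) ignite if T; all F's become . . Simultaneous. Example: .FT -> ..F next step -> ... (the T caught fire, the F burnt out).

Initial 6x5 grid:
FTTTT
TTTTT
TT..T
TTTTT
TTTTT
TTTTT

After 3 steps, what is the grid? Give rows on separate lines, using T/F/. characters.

Step 1: 2 trees catch fire, 1 burn out
  .FTTT
  FTTTT
  TT..T
  TTTTT
  TTTTT
  TTTTT
Step 2: 3 trees catch fire, 2 burn out
  ..FTT
  .FTTT
  FT..T
  TTTTT
  TTTTT
  TTTTT
Step 3: 4 trees catch fire, 3 burn out
  ...FT
  ..FTT
  .F..T
  FTTTT
  TTTTT
  TTTTT

...FT
..FTT
.F..T
FTTTT
TTTTT
TTTTT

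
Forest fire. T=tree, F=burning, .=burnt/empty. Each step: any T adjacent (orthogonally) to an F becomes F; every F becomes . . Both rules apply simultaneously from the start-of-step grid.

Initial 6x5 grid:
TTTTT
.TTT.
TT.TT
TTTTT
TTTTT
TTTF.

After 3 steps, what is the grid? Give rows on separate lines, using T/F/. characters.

Step 1: 2 trees catch fire, 1 burn out
  TTTTT
  .TTT.
  TT.TT
  TTTTT
  TTTFT
  TTF..
Step 2: 4 trees catch fire, 2 burn out
  TTTTT
  .TTT.
  TT.TT
  TTTFT
  TTF.F
  TF...
Step 3: 5 trees catch fire, 4 burn out
  TTTTT
  .TTT.
  TT.FT
  TTF.F
  TF...
  F....

TTTTT
.TTT.
TT.FT
TTF.F
TF...
F....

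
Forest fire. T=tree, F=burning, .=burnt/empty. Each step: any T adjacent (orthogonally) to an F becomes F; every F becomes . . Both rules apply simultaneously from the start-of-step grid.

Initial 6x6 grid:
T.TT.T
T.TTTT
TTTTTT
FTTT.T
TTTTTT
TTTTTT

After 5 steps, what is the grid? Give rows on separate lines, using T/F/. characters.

Step 1: 3 trees catch fire, 1 burn out
  T.TT.T
  T.TTTT
  FTTTTT
  .FTT.T
  FTTTTT
  TTTTTT
Step 2: 5 trees catch fire, 3 burn out
  T.TT.T
  F.TTTT
  .FTTTT
  ..FT.T
  .FTTTT
  FTTTTT
Step 3: 5 trees catch fire, 5 burn out
  F.TT.T
  ..TTTT
  ..FTTT
  ...F.T
  ..FTTT
  .FTTTT
Step 4: 4 trees catch fire, 5 burn out
  ..TT.T
  ..FTTT
  ...FTT
  .....T
  ...FTT
  ..FTTT
Step 5: 5 trees catch fire, 4 burn out
  ..FT.T
  ...FTT
  ....FT
  .....T
  ....FT
  ...FTT

..FT.T
...FTT
....FT
.....T
....FT
...FTT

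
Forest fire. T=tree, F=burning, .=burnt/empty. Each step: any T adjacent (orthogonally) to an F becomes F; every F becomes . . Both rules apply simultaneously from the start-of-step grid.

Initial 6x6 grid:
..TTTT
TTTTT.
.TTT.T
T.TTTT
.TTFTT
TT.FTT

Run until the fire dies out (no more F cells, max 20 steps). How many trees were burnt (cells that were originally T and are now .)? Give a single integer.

Step 1: +4 fires, +2 burnt (F count now 4)
Step 2: +6 fires, +4 burnt (F count now 6)
Step 3: +4 fires, +6 burnt (F count now 4)
Step 4: +6 fires, +4 burnt (F count now 6)
Step 5: +3 fires, +6 burnt (F count now 3)
Step 6: +2 fires, +3 burnt (F count now 2)
Step 7: +0 fires, +2 burnt (F count now 0)
Fire out after step 7
Initially T: 26, now '.': 35
Total burnt (originally-T cells now '.'): 25

Answer: 25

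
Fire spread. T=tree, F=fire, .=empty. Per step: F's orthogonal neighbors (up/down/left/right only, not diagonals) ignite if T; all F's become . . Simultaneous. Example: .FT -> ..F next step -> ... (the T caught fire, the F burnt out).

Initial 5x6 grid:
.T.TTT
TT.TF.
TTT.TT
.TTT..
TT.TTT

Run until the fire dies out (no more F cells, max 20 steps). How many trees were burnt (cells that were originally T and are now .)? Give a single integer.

Step 1: +3 fires, +1 burnt (F count now 3)
Step 2: +3 fires, +3 burnt (F count now 3)
Step 3: +0 fires, +3 burnt (F count now 0)
Fire out after step 3
Initially T: 20, now '.': 16
Total burnt (originally-T cells now '.'): 6

Answer: 6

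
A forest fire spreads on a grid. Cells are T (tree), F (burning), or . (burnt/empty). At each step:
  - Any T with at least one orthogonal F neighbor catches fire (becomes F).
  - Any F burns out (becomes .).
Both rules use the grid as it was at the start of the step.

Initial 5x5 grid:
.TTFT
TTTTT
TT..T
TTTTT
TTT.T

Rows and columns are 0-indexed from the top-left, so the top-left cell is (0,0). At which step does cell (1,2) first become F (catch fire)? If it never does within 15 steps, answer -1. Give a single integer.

Step 1: cell (1,2)='T' (+3 fires, +1 burnt)
Step 2: cell (1,2)='F' (+3 fires, +3 burnt)
  -> target ignites at step 2
Step 3: cell (1,2)='.' (+2 fires, +3 burnt)
Step 4: cell (1,2)='.' (+3 fires, +2 burnt)
Step 5: cell (1,2)='.' (+4 fires, +3 burnt)
Step 6: cell (1,2)='.' (+3 fires, +4 burnt)
Step 7: cell (1,2)='.' (+2 fires, +3 burnt)
Step 8: cell (1,2)='.' (+0 fires, +2 burnt)
  fire out at step 8

2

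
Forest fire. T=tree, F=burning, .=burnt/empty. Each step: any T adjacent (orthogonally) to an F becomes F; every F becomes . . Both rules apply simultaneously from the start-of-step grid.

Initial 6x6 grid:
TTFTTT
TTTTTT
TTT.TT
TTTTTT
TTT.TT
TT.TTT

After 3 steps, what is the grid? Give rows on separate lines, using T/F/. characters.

Step 1: 3 trees catch fire, 1 burn out
  TF.FTT
  TTFTTT
  TTT.TT
  TTTTTT
  TTT.TT
  TT.TTT
Step 2: 5 trees catch fire, 3 burn out
  F...FT
  TF.FTT
  TTF.TT
  TTTTTT
  TTT.TT
  TT.TTT
Step 3: 5 trees catch fire, 5 burn out
  .....F
  F...FT
  TF..TT
  TTFTTT
  TTT.TT
  TT.TTT

.....F
F...FT
TF..TT
TTFTTT
TTT.TT
TT.TTT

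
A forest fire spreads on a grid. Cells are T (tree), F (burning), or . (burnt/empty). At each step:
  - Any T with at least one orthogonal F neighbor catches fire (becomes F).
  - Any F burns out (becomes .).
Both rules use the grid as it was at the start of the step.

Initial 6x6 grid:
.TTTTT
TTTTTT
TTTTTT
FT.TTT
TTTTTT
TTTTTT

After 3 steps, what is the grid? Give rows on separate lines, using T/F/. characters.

Step 1: 3 trees catch fire, 1 burn out
  .TTTTT
  TTTTTT
  FTTTTT
  .F.TTT
  FTTTTT
  TTTTTT
Step 2: 4 trees catch fire, 3 burn out
  .TTTTT
  FTTTTT
  .FTTTT
  ...TTT
  .FTTTT
  FTTTTT
Step 3: 4 trees catch fire, 4 burn out
  .TTTTT
  .FTTTT
  ..FTTT
  ...TTT
  ..FTTT
  .FTTTT

.TTTTT
.FTTTT
..FTTT
...TTT
..FTTT
.FTTTT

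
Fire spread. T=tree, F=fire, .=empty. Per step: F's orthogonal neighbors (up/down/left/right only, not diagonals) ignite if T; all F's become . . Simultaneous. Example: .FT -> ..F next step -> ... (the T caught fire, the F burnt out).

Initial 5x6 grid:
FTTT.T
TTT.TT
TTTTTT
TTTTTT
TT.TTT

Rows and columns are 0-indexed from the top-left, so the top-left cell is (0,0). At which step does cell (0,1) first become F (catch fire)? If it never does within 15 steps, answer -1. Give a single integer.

Step 1: cell (0,1)='F' (+2 fires, +1 burnt)
  -> target ignites at step 1
Step 2: cell (0,1)='.' (+3 fires, +2 burnt)
Step 3: cell (0,1)='.' (+4 fires, +3 burnt)
Step 4: cell (0,1)='.' (+3 fires, +4 burnt)
Step 5: cell (0,1)='.' (+3 fires, +3 burnt)
Step 6: cell (0,1)='.' (+2 fires, +3 burnt)
Step 7: cell (0,1)='.' (+4 fires, +2 burnt)
Step 8: cell (0,1)='.' (+3 fires, +4 burnt)
Step 9: cell (0,1)='.' (+2 fires, +3 burnt)
Step 10: cell (0,1)='.' (+0 fires, +2 burnt)
  fire out at step 10

1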